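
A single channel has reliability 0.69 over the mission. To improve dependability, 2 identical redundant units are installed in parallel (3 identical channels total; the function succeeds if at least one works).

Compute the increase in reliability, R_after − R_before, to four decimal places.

R_before = 0.69
R_after = 1 − (1 − 0.69)^3 = 0.9702
ΔR = 0.9702 − 0.69 = 0.2802

0.2802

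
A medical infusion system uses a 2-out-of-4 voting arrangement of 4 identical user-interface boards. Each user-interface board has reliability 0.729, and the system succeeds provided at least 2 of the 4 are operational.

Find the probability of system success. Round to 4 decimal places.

0.9366

R = Σ_{i=2}^{4} C(4,i) p^i (1−p)^{4−i} with p = 0.729
C(4,2)·0.729^2·0.271^2 = 0.234177
C(4,3)·0.729^3·0.271^1 = 0.419964
C(4,4)·0.729^4·0.271^0 = 0.282430
Sum = 0.9366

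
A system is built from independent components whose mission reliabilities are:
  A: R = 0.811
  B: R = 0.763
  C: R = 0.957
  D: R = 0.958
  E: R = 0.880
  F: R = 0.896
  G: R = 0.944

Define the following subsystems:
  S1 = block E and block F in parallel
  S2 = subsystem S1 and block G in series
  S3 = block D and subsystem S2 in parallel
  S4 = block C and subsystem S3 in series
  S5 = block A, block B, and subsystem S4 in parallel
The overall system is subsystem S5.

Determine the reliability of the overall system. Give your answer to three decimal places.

0.998

Parallel (E and F): 1 − (1 − 0.88000)(1 − 0.89600) = 0.98752
Series ([0.98752] and G): 0.98752 × 0.94400 = 0.93222
Parallel (D and [0.93222]): 1 − (1 − 0.95800)(1 − 0.93222) = 0.99715
Series (C and [0.99715]): 0.95700 × 0.99715 = 0.95427
Parallel (A, B, and [0.95427]): 1 − (1 − 0.81100)(1 − 0.76300)(1 − 0.95427) = 0.998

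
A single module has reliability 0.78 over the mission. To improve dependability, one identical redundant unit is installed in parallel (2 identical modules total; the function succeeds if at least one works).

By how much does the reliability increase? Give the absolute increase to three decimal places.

0.172

R_before = 0.78
R_after = 1 − (1 − 0.78)^2 = 0.952
ΔR = 0.952 − 0.78 = 0.172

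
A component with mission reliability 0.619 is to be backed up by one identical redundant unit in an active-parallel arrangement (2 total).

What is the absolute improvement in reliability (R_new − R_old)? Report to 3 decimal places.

0.236

R_before = 0.619
R_after = 1 − (1 − 0.619)^2 = 0.855
ΔR = 0.855 − 0.619 = 0.236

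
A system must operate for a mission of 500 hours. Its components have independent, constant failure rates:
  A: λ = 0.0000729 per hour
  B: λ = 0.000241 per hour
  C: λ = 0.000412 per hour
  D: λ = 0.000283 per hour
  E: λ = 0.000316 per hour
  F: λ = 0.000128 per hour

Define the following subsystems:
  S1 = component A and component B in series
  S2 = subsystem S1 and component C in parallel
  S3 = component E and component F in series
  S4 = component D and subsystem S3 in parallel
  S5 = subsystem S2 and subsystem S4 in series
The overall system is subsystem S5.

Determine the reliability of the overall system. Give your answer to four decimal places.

R(A) = exp(−0.0000729 × 500) = 0.964206
R(B) = exp(−0.000241 × 500) = 0.886477
R(C) = exp(−0.000412 × 500) = 0.813833
R(D) = exp(−0.000283 × 500) = 0.868055
R(E) = exp(−0.000316 × 500) = 0.853850
R(F) = exp(−0.000128 × 500) = 0.938005
Series (A and B): 0.964206 × 0.886477 = 0.854746
Parallel ([0.854746] and C): 1 − (1 − 0.854746)(1 − 0.813833) = 0.972958
Series (E and F): 0.853850 × 0.938005 = 0.800916
Parallel (D and [0.800916]): 1 − (1 − 0.868055)(1 − 0.800916) = 0.973732
Series ([0.972958] and [0.973732]): 0.972958 × 0.973732 = 0.9474

0.9474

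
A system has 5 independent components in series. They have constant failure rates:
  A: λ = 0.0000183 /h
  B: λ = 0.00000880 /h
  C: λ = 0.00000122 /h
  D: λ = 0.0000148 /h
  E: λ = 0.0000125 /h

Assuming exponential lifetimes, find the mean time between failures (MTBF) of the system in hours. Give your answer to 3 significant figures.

18000

Series of exponential components: λ_sys = Σ λ_i
λ_sys = 0.0000183 + 0.00000880 + 0.00000122 + 0.0000148 + 0.0000125 = 5.5620e-05 /h
MTBF = 1 / λ_sys = 18000 h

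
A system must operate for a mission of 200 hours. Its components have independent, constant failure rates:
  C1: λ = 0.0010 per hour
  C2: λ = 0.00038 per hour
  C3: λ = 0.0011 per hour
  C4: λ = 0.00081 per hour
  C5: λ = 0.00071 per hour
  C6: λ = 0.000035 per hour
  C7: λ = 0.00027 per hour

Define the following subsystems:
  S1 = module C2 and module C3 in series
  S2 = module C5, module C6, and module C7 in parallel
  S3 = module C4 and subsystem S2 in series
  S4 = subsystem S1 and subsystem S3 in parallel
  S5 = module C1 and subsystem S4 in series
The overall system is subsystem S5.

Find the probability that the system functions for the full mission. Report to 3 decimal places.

R(C1) = exp(−0.0010 × 200) = 0.81873
R(C2) = exp(−0.00038 × 200) = 0.92682
R(C3) = exp(−0.0011 × 200) = 0.80252
R(C4) = exp(−0.00081 × 200) = 0.85044
R(C5) = exp(−0.00071 × 200) = 0.86762
R(C6) = exp(−0.000035 × 200) = 0.99302
R(C7) = exp(−0.00027 × 200) = 0.94743
Series (C2 and C3): 0.92682 × 0.80252 = 0.74379
Parallel (C5, C6, and C7): 1 − (1 − 0.86762)(1 − 0.99302)(1 − 0.94743) = 0.99995
Series (C4 and [0.99995]): 0.85044 × 0.99995 = 0.85040
Parallel ([0.74379] and [0.85040]): 1 − (1 − 0.74379)(1 − 0.85040) = 0.96167
Series (C1 and [0.96167]): 0.81873 × 0.96167 = 0.787

0.787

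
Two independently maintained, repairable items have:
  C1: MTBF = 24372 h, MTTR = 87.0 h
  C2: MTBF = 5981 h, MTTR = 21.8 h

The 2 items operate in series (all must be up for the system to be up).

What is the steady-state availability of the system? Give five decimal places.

0.99282

A(C1) = MTBF/(MTBF+MTTR) = 24372/(24372+87.0) = 0.996443
A(C2) = MTBF/(MTBF+MTTR) = 5981/(5981+21.8) = 0.996368
Series availability: 0.996443 × 0.996368 = 0.99282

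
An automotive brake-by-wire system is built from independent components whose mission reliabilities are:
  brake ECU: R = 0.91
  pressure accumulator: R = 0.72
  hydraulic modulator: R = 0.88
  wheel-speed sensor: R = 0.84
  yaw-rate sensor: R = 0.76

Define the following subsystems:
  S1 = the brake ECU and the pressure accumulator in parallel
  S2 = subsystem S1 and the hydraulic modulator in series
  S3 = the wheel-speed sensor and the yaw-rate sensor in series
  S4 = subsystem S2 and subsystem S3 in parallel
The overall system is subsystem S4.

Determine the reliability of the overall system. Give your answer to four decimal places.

Parallel (brake ECU and pressure accumulator): 1 − (1 − 0.910000)(1 − 0.720000) = 0.974800
Series ([0.974800] and hydraulic modulator): 0.974800 × 0.880000 = 0.857824
Series (wheel-speed sensor and yaw-rate sensor): 0.840000 × 0.760000 = 0.638400
Parallel ([0.857824] and [0.638400]): 1 − (1 − 0.857824)(1 − 0.638400) = 0.9486

0.9486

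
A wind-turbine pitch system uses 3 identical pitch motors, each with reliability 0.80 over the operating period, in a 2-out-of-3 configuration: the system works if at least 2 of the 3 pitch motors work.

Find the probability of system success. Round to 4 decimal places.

0.8960

R = Σ_{i=2}^{3} C(3,i) p^i (1−p)^{3−i} with p = 0.80
C(3,2)·0.80^2·0.20^1 = 0.384000
C(3,3)·0.80^3·0.20^0 = 0.512000
Sum = 0.8960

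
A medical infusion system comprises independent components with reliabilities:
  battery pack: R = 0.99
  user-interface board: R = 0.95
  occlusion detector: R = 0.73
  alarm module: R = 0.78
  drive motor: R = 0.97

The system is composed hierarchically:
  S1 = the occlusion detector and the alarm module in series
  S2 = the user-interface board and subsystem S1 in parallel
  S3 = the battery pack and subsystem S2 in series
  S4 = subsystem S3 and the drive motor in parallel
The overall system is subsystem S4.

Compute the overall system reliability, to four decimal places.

0.9991

Series (occlusion detector and alarm module): 0.730000 × 0.780000 = 0.569400
Parallel (user-interface board and [0.569400]): 1 − (1 − 0.950000)(1 − 0.569400) = 0.978470
Series (battery pack and [0.978470]): 0.990000 × 0.978470 = 0.968685
Parallel ([0.968685] and drive motor): 1 − (1 − 0.968685)(1 − 0.970000) = 0.9991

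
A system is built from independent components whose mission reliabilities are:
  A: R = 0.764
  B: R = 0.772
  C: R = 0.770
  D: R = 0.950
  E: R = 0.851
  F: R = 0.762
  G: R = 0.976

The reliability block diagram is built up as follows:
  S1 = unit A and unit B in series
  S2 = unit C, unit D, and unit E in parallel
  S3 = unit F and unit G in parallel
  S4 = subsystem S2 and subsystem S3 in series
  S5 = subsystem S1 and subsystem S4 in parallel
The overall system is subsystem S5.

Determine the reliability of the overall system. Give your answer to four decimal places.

0.9970

Series (A and B): 0.764000 × 0.772000 = 0.589808
Parallel (C, D, and E): 1 − (1 − 0.770000)(1 − 0.950000)(1 − 0.851000) = 0.998287
Parallel (F and G): 1 − (1 − 0.762000)(1 − 0.976000) = 0.994288
Series ([0.998287] and [0.994288]): 0.998287 × 0.994288 = 0.992585
Parallel ([0.589808] and [0.992585]): 1 − (1 − 0.589808)(1 − 0.992585) = 0.9970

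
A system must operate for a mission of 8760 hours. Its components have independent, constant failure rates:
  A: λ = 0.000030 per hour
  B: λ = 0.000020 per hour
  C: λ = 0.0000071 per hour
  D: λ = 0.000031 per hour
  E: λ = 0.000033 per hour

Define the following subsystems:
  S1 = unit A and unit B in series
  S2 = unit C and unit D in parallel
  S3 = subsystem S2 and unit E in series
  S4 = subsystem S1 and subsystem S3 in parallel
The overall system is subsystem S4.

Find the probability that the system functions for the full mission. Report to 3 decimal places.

0.907

R(A) = exp(−0.000030 × 8760) = 0.76890
R(B) = exp(−0.000020 × 8760) = 0.83929
R(C) = exp(−0.0000071 × 8760) = 0.93970
R(D) = exp(−0.000031 × 8760) = 0.76219
R(E) = exp(−0.000033 × 8760) = 0.74895
Series (A and B): 0.76890 × 0.83929 = 0.64533
Parallel (C and D): 1 − (1 − 0.93970)(1 − 0.76219) = 0.98566
Series ([0.98566] and E): 0.98566 × 0.74895 = 0.73821
Parallel ([0.64533] and [0.73821]): 1 − (1 − 0.64533)(1 − 0.73821) = 0.907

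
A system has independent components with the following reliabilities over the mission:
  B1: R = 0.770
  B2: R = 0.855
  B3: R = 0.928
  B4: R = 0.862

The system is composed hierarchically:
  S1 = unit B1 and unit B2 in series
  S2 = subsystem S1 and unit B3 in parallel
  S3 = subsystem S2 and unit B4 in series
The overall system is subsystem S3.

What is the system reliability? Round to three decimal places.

0.841

Series (B1 and B2): 0.77000 × 0.85500 = 0.65835
Parallel ([0.65835] and B3): 1 − (1 − 0.65835)(1 − 0.92800) = 0.97540
Series ([0.97540] and B4): 0.97540 × 0.86200 = 0.841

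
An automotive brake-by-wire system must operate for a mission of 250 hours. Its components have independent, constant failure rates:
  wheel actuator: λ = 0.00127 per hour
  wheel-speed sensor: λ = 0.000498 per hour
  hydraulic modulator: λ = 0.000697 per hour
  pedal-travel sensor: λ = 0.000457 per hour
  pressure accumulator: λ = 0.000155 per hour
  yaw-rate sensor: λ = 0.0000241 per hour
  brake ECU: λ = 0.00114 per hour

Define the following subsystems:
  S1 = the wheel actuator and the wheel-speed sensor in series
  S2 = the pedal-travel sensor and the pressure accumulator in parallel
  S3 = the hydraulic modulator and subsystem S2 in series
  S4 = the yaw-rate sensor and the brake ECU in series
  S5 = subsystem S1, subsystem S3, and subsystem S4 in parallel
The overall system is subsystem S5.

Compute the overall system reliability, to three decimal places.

0.985

R(wheel actuator) = exp(−0.00127 × 250) = 0.72797
R(wheel-speed sensor) = exp(−0.000498 × 250) = 0.88294
R(hydraulic modulator) = exp(−0.000697 × 250) = 0.84009
R(pedal-travel sensor) = exp(−0.000457 × 250) = 0.89203
R(pressure accumulator) = exp(−0.000155 × 250) = 0.96199
R(yaw-rate sensor) = exp(−0.0000241 × 250) = 0.99399
R(brake ECU) = exp(−0.00114 × 250) = 0.75201
Series (wheel actuator and wheel-speed sensor): 0.72797 × 0.88294 = 0.64275
Parallel (pedal-travel sensor and pressure accumulator): 1 − (1 − 0.89203)(1 − 0.96199) = 0.99590
Series (hydraulic modulator and [0.99590]): 0.84009 × 0.99590 = 0.83665
Series (yaw-rate sensor and brake ECU): 0.99399 × 0.75201 = 0.74749
Parallel ([0.64275], [0.83665], and [0.74749]): 1 − (1 − 0.64275)(1 − 0.83665)(1 − 0.74749) = 0.985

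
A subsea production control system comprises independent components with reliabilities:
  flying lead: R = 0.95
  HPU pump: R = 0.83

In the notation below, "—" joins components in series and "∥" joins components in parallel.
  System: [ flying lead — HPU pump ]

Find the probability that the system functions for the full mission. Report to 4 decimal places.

0.7885

Series (flying lead and HPU pump): 0.950000 × 0.830000 = 0.7885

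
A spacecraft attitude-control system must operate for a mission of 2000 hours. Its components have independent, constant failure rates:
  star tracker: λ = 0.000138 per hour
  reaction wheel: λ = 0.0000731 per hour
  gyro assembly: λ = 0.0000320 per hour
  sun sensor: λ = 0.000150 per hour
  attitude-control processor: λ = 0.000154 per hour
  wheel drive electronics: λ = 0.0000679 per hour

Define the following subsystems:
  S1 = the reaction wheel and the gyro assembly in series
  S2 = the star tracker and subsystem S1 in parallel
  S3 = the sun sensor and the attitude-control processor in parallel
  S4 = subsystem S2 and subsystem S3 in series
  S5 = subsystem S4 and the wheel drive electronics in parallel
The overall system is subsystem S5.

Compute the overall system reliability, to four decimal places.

R(star tracker) = exp(−0.000138 × 2000) = 0.758813
R(reaction wheel) = exp(−0.0000731 × 2000) = 0.863985
R(gyro assembly) = exp(−0.0000320 × 2000) = 0.938005
R(sun sensor) = exp(−0.000150 × 2000) = 0.740818
R(attitude-control processor) = exp(−0.000154 × 2000) = 0.734915
R(wheel drive electronics) = exp(−0.0000679 × 2000) = 0.873017
Series (reaction wheel and gyro assembly): 0.863985 × 0.938005 = 0.810422
Parallel (star tracker and [0.810422]): 1 − (1 − 0.758813)(1 − 0.810422) = 0.954276
Parallel (sun sensor and attitude-control processor): 1 − (1 − 0.740818)(1 − 0.734915) = 0.931295
Series ([0.954276] and [0.931295]): 0.954276 × 0.931295 = 0.888712
Parallel ([0.888712] and wheel drive electronics): 1 − (1 − 0.888712)(1 − 0.873017) = 0.9859

0.9859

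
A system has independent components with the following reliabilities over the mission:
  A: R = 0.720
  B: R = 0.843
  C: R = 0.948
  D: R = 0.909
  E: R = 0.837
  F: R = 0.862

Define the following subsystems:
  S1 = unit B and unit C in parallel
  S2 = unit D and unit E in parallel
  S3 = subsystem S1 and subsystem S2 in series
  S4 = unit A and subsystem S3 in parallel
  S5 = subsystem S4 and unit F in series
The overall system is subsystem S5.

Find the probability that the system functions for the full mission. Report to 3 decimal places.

0.856

Parallel (B and C): 1 − (1 − 0.84300)(1 − 0.94800) = 0.99184
Parallel (D and E): 1 − (1 − 0.90900)(1 − 0.83700) = 0.98517
Series ([0.99184] and [0.98517]): 0.99184 × 0.98517 = 0.97713
Parallel (A and [0.97713]): 1 − (1 − 0.72000)(1 − 0.97713) = 0.99360
Series ([0.99360] and F): 0.99360 × 0.86200 = 0.856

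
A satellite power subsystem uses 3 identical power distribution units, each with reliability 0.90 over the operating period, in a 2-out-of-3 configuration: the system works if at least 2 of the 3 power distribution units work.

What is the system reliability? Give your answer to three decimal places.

0.972

R = Σ_{i=2}^{3} C(3,i) p^i (1−p)^{3−i} with p = 0.90
C(3,2)·0.90^2·0.10^1 = 0.24300
C(3,3)·0.90^3·0.10^0 = 0.72900
Sum = 0.972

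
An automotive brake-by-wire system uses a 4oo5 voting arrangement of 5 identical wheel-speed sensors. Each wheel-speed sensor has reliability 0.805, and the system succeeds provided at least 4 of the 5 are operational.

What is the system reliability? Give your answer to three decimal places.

0.747

R = Σ_{i=4}^{5} C(5,i) p^i (1−p)^{5−i} with p = 0.805
C(5,4)·0.805^4·0.195^1 = 0.40944
C(5,5)·0.805^5·0.195^0 = 0.33805
Sum = 0.747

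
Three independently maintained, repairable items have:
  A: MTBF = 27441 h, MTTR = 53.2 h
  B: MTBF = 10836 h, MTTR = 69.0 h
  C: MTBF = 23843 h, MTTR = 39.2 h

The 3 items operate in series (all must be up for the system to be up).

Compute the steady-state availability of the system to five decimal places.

A(A) = MTBF/(MTBF+MTTR) = 27441/(27441+53.2) = 0.998065
A(B) = MTBF/(MTBF+MTTR) = 10836/(10836+69.0) = 0.993673
A(C) = MTBF/(MTBF+MTTR) = 23843/(23843+39.2) = 0.998359
Series availability: 0.998065 × 0.993673 × 0.998359 = 0.99012

0.99012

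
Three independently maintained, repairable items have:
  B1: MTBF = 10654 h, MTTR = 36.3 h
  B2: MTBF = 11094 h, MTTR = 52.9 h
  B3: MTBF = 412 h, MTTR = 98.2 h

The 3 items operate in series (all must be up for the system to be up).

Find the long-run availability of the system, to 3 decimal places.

A(B1) = MTBF/(MTBF+MTTR) = 10654/(10654+36.3) = 0.996604
A(B2) = MTBF/(MTBF+MTTR) = 11094/(11094+52.9) = 0.995254
A(B3) = MTBF/(MTBF+MTTR) = 412/(412+98.2) = 0.807526
Series availability: 0.996604 × 0.995254 × 0.807526 = 0.801

0.801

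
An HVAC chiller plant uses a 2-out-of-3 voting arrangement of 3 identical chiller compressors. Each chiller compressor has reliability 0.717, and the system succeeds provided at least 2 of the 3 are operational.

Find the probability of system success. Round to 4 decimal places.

0.8051

R = Σ_{i=2}^{3} C(3,i) p^i (1−p)^{3−i} with p = 0.717
C(3,2)·0.717^2·0.283^1 = 0.436462
C(3,3)·0.717^3·0.283^0 = 0.368602
Sum = 0.8051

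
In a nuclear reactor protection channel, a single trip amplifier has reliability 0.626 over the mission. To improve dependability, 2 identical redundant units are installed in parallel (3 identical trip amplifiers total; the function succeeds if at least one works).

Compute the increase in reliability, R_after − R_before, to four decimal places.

R_before = 0.626
R_after = 1 − (1 − 0.626)^3 = 0.9477
ΔR = 0.9477 − 0.626 = 0.3217

0.3217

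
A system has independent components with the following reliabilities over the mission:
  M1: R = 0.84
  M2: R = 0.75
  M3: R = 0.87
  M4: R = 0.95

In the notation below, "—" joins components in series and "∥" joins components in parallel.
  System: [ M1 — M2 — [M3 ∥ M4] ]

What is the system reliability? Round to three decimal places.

0.626

Parallel (M3 and M4): 1 − (1 − 0.87000)(1 − 0.95000) = 0.99350
Series (M1, M2, and [0.99350]): 0.84000 × 0.75000 × 0.99350 = 0.626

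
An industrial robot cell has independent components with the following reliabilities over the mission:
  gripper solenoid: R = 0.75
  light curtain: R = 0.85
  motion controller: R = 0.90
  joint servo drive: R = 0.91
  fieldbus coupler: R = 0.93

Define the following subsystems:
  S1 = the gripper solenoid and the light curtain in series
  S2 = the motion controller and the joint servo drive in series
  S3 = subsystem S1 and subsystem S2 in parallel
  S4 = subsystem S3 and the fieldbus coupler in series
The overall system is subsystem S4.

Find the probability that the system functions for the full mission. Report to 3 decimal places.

Series (gripper solenoid and light curtain): 0.75000 × 0.85000 = 0.63750
Series (motion controller and joint servo drive): 0.90000 × 0.91000 = 0.81900
Parallel ([0.63750] and [0.81900]): 1 − (1 − 0.63750)(1 − 0.81900) = 0.93439
Series ([0.93439] and fieldbus coupler): 0.93439 × 0.93000 = 0.869

0.869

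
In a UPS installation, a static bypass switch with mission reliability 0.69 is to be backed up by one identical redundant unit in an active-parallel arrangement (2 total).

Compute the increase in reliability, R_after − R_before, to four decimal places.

R_before = 0.69
R_after = 1 − (1 − 0.69)^2 = 0.9039
ΔR = 0.9039 − 0.69 = 0.2139

0.2139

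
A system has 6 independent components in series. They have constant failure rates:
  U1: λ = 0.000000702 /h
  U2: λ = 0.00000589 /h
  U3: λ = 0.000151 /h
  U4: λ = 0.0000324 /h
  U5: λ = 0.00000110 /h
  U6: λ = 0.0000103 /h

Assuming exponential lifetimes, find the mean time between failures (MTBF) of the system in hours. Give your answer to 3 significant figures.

4970

Series of exponential components: λ_sys = Σ λ_i
λ_sys = 0.000000702 + 0.00000589 + 0.000151 + 0.0000324 + 0.00000110 + 0.0000103 = 2.0139e-04 /h
MTBF = 1 / λ_sys = 4970 h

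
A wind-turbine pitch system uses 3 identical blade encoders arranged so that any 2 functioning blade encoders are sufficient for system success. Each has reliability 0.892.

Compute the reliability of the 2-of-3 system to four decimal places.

R = Σ_{i=2}^{3} C(3,i) p^i (1−p)^{3−i} with p = 0.892
C(3,2)·0.892^2·0.108^1 = 0.257795
C(3,3)·0.892^3·0.108^0 = 0.709732
Sum = 0.9675

0.9675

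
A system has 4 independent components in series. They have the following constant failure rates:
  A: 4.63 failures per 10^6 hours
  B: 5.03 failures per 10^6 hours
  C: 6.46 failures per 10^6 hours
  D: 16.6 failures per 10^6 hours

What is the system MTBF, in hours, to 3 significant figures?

Series of exponential components: λ_sys = Σ λ_i
λ_sys = 0.00000463 + 0.00000503 + 0.00000646 + 0.0000166 = 3.2720e-05 /h
MTBF = 1 / λ_sys = 30600 h

30600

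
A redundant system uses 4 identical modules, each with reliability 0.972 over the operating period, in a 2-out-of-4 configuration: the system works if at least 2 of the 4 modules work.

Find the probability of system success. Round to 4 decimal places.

R = Σ_{i=2}^{4} C(4,i) p^i (1−p)^{4−i} with p = 0.972
C(4,2)·0.972^2·0.028^2 = 0.004444
C(4,3)·0.972^3·0.028^1 = 0.102853
C(4,4)·0.972^4·0.028^0 = 0.892617
Sum = 0.9999

0.9999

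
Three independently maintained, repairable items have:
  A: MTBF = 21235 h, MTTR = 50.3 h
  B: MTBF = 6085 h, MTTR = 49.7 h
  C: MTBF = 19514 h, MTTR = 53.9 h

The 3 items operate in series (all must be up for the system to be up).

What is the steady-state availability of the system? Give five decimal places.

A(A) = MTBF/(MTBF+MTTR) = 21235/(21235+50.3) = 0.997637
A(B) = MTBF/(MTBF+MTTR) = 6085/(6085+49.7) = 0.991899
A(C) = MTBF/(MTBF+MTTR) = 19514/(19514+53.9) = 0.997245
Series availability: 0.997637 × 0.991899 × 0.997245 = 0.98683

0.98683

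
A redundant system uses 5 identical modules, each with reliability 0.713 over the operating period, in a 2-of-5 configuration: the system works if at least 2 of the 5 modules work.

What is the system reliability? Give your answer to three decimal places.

R = Σ_{i=2}^{5} C(5,i) p^i (1−p)^{5−i} with p = 0.713
C(5,2)·0.713^2·0.287^3 = 0.12018
C(5,3)·0.713^3·0.287^2 = 0.29856
C(5,4)·0.713^4·0.287^1 = 0.37086
C(5,5)·0.713^5·0.287^0 = 0.18427
Sum = 0.974

0.974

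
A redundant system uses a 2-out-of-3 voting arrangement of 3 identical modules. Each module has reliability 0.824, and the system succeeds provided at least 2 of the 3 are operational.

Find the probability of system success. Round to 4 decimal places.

R = Σ_{i=2}^{3} C(3,i) p^i (1−p)^{3−i} with p = 0.824
C(3,2)·0.824^2·0.176^1 = 0.358499
C(3,3)·0.824^3·0.176^0 = 0.559476
Sum = 0.9180

0.9180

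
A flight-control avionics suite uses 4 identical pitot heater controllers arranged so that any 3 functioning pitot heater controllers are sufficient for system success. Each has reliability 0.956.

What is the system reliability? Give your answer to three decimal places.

R = Σ_{i=3}^{4} C(4,i) p^i (1−p)^{4−i} with p = 0.956
C(4,3)·0.956^3·0.044^1 = 0.15378
C(4,4)·0.956^4·0.044^0 = 0.83528
Sum = 0.989

0.989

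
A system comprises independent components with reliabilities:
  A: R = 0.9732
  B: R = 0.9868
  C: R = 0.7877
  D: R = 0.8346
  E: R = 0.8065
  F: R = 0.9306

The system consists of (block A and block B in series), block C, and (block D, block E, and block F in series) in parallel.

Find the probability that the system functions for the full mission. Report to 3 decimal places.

Series (A and B): 0.97320 × 0.98680 = 0.96035
Series (D, E, and F): 0.83460 × 0.80650 × 0.93060 = 0.62639
Parallel ([0.96035], C, and [0.62639]): 1 − (1 − 0.96035)(1 − 0.78770)(1 − 0.62639) = 0.997

0.997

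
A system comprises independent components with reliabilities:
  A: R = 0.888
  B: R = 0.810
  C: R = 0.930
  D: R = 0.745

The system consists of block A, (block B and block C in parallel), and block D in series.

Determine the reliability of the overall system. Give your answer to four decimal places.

0.6528

Parallel (B and C): 1 − (1 − 0.810000)(1 − 0.930000) = 0.986700
Series (A, [0.986700], and D): 0.888000 × 0.986700 × 0.745000 = 0.6528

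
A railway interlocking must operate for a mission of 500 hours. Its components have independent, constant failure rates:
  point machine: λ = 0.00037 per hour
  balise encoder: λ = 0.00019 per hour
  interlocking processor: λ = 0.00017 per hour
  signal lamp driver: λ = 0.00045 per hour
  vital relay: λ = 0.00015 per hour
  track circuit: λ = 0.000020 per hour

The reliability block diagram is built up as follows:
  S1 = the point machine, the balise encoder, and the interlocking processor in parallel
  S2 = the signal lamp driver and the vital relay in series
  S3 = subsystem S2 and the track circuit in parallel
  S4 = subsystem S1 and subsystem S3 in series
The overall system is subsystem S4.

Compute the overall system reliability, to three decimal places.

R(point machine) = exp(−0.00037 × 500) = 0.83110
R(balise encoder) = exp(−0.00019 × 500) = 0.90937
R(interlocking processor) = exp(−0.00017 × 500) = 0.91851
R(signal lamp driver) = exp(−0.00045 × 500) = 0.79852
R(vital relay) = exp(−0.00015 × 500) = 0.92774
R(track circuit) = exp(−0.000020 × 500) = 0.99005
Parallel (point machine, balise encoder, and interlocking processor): 1 − (1 − 0.83110)(1 − 0.90937)(1 − 0.91851) = 0.99875
Series (signal lamp driver and vital relay): 0.79852 × 0.92774 = 0.74082
Parallel ([0.74082] and track circuit): 1 − (1 − 0.74082)(1 − 0.99005) = 0.99742
Series ([0.99875] and [0.99742]): 0.99875 × 0.99742 = 0.996

0.996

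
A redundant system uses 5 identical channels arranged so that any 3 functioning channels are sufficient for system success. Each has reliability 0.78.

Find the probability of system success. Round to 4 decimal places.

R = Σ_{i=3}^{5} C(5,i) p^i (1−p)^{5−i} with p = 0.78
C(5,3)·0.78^3·0.22^2 = 0.229683
C(5,4)·0.78^4·0.22^1 = 0.407166
C(5,5)·0.78^5·0.22^0 = 0.288717
Sum = 0.9256

0.9256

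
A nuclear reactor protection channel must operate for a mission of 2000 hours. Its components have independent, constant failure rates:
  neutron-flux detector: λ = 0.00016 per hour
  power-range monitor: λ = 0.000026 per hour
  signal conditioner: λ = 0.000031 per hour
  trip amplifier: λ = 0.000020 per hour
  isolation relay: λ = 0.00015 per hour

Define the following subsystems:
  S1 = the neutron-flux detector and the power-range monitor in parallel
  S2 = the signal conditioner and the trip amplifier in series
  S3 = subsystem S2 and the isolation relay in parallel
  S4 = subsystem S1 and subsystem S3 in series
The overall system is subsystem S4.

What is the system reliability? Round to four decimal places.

0.9613

R(neutron-flux detector) = exp(−0.00016 × 2000) = 0.726149
R(power-range monitor) = exp(−0.000026 × 2000) = 0.949329
R(signal conditioner) = exp(−0.000031 × 2000) = 0.939883
R(trip amplifier) = exp(−0.000020 × 2000) = 0.960789
R(isolation relay) = exp(−0.00015 × 2000) = 0.740818
Parallel (neutron-flux detector and power-range monitor): 1 − (1 − 0.726149)(1 − 0.949329) = 0.986124
Series (signal conditioner and trip amplifier): 0.939883 × 0.960789 = 0.903029
Parallel ([0.903029] and isolation relay): 1 − (1 − 0.903029)(1 − 0.740818) = 0.974867
Series ([0.986124] and [0.974867]): 0.986124 × 0.974867 = 0.9613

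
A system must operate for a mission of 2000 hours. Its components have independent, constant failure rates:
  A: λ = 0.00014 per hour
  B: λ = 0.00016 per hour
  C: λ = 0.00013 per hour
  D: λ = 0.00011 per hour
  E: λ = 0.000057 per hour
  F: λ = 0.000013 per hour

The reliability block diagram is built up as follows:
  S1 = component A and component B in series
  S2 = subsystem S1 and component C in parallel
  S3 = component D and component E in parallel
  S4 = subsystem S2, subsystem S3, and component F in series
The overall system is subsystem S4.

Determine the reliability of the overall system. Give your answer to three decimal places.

R(A) = exp(−0.00014 × 2000) = 0.75578
R(B) = exp(−0.00016 × 2000) = 0.72615
R(C) = exp(−0.00013 × 2000) = 0.77105
R(D) = exp(−0.00011 × 2000) = 0.80252
R(E) = exp(−0.000057 × 2000) = 0.89226
R(F) = exp(−0.000013 × 2000) = 0.97434
Series (A and B): 0.75578 × 0.72615 = 0.54881
Parallel ([0.54881] and C): 1 − (1 − 0.54881)(1 − 0.77105) = 0.89670
Parallel (D and E): 1 − (1 − 0.80252)(1 − 0.89226) = 0.97872
Series ([0.89670], [0.97872], and F): 0.89670 × 0.97872 × 0.97434 = 0.855

0.855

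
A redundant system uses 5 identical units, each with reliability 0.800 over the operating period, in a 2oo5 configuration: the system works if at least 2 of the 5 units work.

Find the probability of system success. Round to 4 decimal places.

0.9933

R = Σ_{i=2}^{5} C(5,i) p^i (1−p)^{5−i} with p = 0.800
C(5,2)·0.800^2·0.200^3 = 0.051200
C(5,3)·0.800^3·0.200^2 = 0.204800
C(5,4)·0.800^4·0.200^1 = 0.409600
C(5,5)·0.800^5·0.200^0 = 0.327680
Sum = 0.9933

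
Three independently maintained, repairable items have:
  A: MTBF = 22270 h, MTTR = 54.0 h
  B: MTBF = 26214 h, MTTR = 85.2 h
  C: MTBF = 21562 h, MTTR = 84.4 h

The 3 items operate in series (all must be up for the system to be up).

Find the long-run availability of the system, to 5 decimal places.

A(A) = MTBF/(MTBF+MTTR) = 22270/(22270+54.0) = 0.997581
A(B) = MTBF/(MTBF+MTTR) = 26214/(26214+85.2) = 0.996760
A(C) = MTBF/(MTBF+MTTR) = 21562/(21562+84.4) = 0.996101
Series availability: 0.997581 × 0.996760 × 0.996101 = 0.99047

0.99047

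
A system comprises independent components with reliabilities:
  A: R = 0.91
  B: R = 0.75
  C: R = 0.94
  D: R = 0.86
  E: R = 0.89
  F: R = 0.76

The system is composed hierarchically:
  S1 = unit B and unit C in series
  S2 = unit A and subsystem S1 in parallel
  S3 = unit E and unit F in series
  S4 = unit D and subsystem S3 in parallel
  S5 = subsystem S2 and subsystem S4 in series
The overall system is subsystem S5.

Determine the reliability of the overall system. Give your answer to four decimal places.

Series (B and C): 0.750000 × 0.940000 = 0.705000
Parallel (A and [0.705000]): 1 − (1 − 0.910000)(1 − 0.705000) = 0.973450
Series (E and F): 0.890000 × 0.760000 = 0.676400
Parallel (D and [0.676400]): 1 − (1 − 0.860000)(1 − 0.676400) = 0.954696
Series ([0.973450] and [0.954696]): 0.973450 × 0.954696 = 0.9293

0.9293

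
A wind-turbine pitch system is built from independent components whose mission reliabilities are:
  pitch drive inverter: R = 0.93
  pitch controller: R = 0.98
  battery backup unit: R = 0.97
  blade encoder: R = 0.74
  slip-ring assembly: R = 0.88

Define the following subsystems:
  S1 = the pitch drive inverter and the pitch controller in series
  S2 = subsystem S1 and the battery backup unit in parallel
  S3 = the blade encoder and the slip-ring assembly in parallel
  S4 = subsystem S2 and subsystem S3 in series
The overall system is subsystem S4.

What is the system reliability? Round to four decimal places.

Series (pitch drive inverter and pitch controller): 0.930000 × 0.980000 = 0.911400
Parallel ([0.911400] and battery backup unit): 1 − (1 − 0.911400)(1 − 0.970000) = 0.997342
Parallel (blade encoder and slip-ring assembly): 1 − (1 − 0.740000)(1 − 0.880000) = 0.968800
Series ([0.997342] and [0.968800]): 0.997342 × 0.968800 = 0.9662

0.9662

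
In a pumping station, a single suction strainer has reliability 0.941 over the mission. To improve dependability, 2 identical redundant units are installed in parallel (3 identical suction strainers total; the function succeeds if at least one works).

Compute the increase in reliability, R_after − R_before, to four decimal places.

R_before = 0.941
R_after = 1 − (1 − 0.941)^3 = 0.9998
ΔR = 0.9998 − 0.941 = 0.0588

0.0588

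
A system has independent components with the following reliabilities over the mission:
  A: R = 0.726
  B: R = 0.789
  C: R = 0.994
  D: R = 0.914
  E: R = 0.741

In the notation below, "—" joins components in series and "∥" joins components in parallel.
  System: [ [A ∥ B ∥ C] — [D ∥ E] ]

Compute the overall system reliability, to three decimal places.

Parallel (A, B, and C): 1 − (1 − 0.72600)(1 − 0.78900)(1 − 0.99400) = 0.99965
Parallel (D and E): 1 − (1 − 0.91400)(1 − 0.74100) = 0.97773
Series ([0.99965] and [0.97773]): 0.99965 × 0.97773 = 0.977

0.977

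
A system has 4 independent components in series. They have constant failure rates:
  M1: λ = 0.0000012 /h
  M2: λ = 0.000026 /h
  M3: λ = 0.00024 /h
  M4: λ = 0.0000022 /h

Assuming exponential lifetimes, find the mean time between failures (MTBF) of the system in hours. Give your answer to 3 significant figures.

Series of exponential components: λ_sys = Σ λ_i
λ_sys = 0.0000012 + 0.000026 + 0.00024 + 0.0000022 = 2.6940e-04 /h
MTBF = 1 / λ_sys = 3710 h

3710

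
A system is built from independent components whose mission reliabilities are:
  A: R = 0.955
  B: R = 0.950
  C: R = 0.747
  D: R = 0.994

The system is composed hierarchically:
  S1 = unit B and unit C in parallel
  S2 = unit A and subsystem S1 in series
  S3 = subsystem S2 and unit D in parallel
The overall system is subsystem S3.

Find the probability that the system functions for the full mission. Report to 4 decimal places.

0.9997

Parallel (B and C): 1 − (1 − 0.950000)(1 − 0.747000) = 0.987350
Series (A and [0.987350]): 0.955000 × 0.987350 = 0.942919
Parallel ([0.942919] and D): 1 − (1 − 0.942919)(1 − 0.994000) = 0.9997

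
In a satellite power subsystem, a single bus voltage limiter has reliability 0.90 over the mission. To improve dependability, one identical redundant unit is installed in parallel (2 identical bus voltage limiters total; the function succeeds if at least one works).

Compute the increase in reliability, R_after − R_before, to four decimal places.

0.0900

R_before = 0.90
R_after = 1 − (1 − 0.90)^2 = 0.9900
ΔR = 0.9900 − 0.90 = 0.0900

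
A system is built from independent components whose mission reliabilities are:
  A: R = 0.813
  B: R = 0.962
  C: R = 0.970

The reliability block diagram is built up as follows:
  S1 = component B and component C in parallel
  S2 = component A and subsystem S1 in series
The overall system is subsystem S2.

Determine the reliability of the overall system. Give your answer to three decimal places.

Parallel (B and C): 1 − (1 − 0.96200)(1 − 0.97000) = 0.99886
Series (A and [0.99886]): 0.81300 × 0.99886 = 0.812

0.812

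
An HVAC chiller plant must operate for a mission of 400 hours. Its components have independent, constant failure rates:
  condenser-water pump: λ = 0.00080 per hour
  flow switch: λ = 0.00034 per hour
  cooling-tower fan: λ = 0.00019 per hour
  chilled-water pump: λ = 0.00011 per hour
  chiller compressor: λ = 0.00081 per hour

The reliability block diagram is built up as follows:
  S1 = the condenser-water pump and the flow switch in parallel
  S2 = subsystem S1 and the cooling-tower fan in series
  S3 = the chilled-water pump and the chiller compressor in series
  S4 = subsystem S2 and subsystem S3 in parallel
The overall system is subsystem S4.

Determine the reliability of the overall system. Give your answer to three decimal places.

R(condenser-water pump) = exp(−0.00080 × 400) = 0.72615
R(flow switch) = exp(−0.00034 × 400) = 0.87284
R(cooling-tower fan) = exp(−0.00019 × 400) = 0.92682
R(chilled-water pump) = exp(−0.00011 × 400) = 0.95695
R(chiller compressor) = exp(−0.00081 × 400) = 0.72325
Parallel (condenser-water pump and flow switch): 1 − (1 − 0.72615)(1 − 0.87284) = 0.96518
Series ([0.96518] and cooling-tower fan): 0.96518 × 0.92682 = 0.89455
Series (chilled-water pump and chiller compressor): 0.95695 × 0.72325 = 0.69211
Parallel ([0.89455] and [0.69211]): 1 − (1 − 0.89455)(1 − 0.69211) = 0.968

0.968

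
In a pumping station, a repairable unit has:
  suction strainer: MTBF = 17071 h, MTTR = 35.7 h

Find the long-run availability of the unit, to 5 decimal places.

0.99791

A(suction strainer) = MTBF/(MTBF+MTTR) = 17071/(17071+35.7) = 0.99791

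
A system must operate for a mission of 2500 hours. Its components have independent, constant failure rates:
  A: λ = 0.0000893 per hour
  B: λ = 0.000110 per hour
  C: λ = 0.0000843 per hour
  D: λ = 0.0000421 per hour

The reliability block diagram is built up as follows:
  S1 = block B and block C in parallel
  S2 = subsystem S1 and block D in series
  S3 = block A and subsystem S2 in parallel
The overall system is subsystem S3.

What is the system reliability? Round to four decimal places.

0.9718

R(A) = exp(−0.0000893 × 2500) = 0.799915
R(B) = exp(−0.000110 × 2500) = 0.759572
R(C) = exp(−0.0000843 × 2500) = 0.809977
R(D) = exp(−0.0000421 × 2500) = 0.900099
Parallel (B and C): 1 − (1 − 0.759572)(1 − 0.809977) = 0.954313
Series ([0.954313] and D): 0.954313 × 0.900099 = 0.858976
Parallel (A and [0.858976]): 1 − (1 − 0.799915)(1 − 0.858976) = 0.9718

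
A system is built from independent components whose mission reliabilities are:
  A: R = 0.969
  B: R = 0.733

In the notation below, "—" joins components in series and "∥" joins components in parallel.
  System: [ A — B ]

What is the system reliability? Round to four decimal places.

0.7103

Series (A and B): 0.969000 × 0.733000 = 0.7103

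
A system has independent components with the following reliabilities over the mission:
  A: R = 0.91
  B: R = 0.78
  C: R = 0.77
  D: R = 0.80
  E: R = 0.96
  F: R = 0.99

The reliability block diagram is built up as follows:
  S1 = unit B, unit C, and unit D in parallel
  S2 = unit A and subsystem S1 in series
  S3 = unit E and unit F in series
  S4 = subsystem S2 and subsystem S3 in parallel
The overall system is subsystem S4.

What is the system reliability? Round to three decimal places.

Parallel (B, C, and D): 1 − (1 − 0.78000)(1 − 0.77000)(1 − 0.80000) = 0.98988
Series (A and [0.98988]): 0.91000 × 0.98988 = 0.90079
Series (E and F): 0.96000 × 0.99000 = 0.95040
Parallel ([0.90079] and [0.95040]): 1 − (1 − 0.90079)(1 − 0.95040) = 0.995

0.995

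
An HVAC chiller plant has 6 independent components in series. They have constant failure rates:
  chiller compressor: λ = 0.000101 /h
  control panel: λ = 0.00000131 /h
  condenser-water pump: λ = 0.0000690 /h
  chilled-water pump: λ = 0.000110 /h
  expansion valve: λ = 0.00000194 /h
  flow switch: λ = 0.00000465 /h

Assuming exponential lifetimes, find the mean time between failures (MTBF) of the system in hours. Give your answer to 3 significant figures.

Series of exponential components: λ_sys = Σ λ_i
λ_sys = 0.000101 + 0.00000131 + 0.0000690 + 0.000110 + 0.00000194 + 0.00000465 = 2.8790e-04 /h
MTBF = 1 / λ_sys = 3470 h

3470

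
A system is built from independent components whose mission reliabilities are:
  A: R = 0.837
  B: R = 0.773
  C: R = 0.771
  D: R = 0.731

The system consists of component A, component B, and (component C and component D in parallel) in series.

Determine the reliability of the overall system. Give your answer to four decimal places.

0.6071

Parallel (C and D): 1 − (1 − 0.771000)(1 − 0.731000) = 0.938399
Series (A, B, and [0.938399]): 0.837000 × 0.773000 × 0.938399 = 0.6071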